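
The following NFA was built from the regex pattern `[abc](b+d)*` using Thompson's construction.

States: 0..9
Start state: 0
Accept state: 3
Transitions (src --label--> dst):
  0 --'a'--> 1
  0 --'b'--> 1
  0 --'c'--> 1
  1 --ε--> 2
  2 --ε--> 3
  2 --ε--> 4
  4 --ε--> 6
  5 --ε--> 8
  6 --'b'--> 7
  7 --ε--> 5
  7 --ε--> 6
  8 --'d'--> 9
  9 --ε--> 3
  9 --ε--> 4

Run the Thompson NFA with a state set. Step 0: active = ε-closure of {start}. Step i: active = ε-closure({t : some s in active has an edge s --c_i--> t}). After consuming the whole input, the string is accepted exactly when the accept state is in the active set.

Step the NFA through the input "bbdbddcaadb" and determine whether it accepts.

S₀ = ε-closure({0}) = {0}
'b' @ 1: {1,2,3,4,6}  ✓accept
'b' @ 2: {5,6,7,8}
'd' @ 3: {3,4,6,9}  ✓accept
'b' @ 4: {5,6,7,8}
'd' @ 5: {3,4,6,9}  ✓accept
'd' @ 6: {}  — dead — no transitions
rest 'caadb' ignored (set empty)
final: {}; accept 3 not in set

Answer: REJECT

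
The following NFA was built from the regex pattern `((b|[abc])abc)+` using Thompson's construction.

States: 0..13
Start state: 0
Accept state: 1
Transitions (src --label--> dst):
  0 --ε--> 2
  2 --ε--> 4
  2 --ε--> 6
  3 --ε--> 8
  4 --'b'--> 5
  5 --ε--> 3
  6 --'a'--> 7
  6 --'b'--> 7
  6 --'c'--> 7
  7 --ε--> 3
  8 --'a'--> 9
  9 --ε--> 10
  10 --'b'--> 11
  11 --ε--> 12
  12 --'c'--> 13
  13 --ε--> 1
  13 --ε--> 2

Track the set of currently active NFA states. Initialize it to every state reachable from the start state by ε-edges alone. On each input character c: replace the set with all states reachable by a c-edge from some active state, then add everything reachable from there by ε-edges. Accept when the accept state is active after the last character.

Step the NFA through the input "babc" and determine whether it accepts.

Answer: ACCEPT

Trace:
initial (ε-close {0}): {0,2,4,6}
'b' @ 1: {3,5,7,8}
'a' @ 2: {9,10}
'b' @ 3: {11,12}
'c' @ 4: {1,2,4,6,13}  [accepting]
final: {1,2,4,6,13}; accept 1 in set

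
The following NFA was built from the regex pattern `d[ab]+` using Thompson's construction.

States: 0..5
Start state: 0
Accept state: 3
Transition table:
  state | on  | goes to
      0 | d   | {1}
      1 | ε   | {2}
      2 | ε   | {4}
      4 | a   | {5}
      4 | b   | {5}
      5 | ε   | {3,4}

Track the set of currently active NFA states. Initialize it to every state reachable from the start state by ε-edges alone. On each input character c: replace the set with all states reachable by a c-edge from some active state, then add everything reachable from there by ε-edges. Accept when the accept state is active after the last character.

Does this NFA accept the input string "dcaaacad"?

initial (ε-close {0}): {0}
'd' @ 1: {1,2,4}
'c' @ 2: {}  — dead — no transitions
rest 'aaacad' ignored (set empty)
after full input: {}  (accept=3 not in)

Answer: REJECT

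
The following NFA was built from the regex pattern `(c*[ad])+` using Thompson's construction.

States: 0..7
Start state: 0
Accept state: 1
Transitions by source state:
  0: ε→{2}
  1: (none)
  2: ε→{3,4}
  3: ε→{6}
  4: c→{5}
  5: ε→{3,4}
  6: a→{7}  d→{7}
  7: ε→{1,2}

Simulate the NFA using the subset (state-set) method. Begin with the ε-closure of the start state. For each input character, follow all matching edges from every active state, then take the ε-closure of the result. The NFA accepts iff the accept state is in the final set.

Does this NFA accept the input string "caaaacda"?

Answer: ACCEPT

Derivation:
initial (ε-close {0}): {0,2,3,4,6}
'c' @ 1: {3,4,5,6}
'a' @ 2: {1,2,3,4,6,7}  [accepting]
'a' @ 3: {1,2,3,4,6,7}  [accepting]
'a' @ 4: {1,2,3,4,6,7}  [accepting]
'a' @ 5: {1,2,3,4,6,7}  [accepting]
'c' @ 6: {3,4,5,6}
'd' @ 7: {1,2,3,4,6,7}  [accepting]
'a' @ 8: {1,2,3,4,6,7}  [accepting]
end set {1,2,3,4,6,7} — state 1 in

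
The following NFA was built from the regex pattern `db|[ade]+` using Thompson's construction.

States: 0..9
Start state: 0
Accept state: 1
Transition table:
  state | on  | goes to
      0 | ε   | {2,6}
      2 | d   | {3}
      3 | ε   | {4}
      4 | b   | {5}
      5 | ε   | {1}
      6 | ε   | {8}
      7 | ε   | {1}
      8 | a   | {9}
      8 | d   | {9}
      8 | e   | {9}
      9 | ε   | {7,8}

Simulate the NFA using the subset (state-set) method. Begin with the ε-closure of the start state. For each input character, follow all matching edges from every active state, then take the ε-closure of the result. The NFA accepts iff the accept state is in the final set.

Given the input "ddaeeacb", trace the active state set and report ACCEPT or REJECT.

Answer: REJECT

Derivation:
initial (ε-close {0}): {0,2,6,8}
'd' @ 1: {1,3,4,7,8,9}  ✓accept
'd' @ 2: {1,7,8,9}  ✓accept
'a' @ 3: {1,7,8,9}  ✓accept
'e' @ 4: {1,7,8,9}  ✓accept
'e' @ 5: {1,7,8,9}  ✓accept
'a' @ 6: {1,7,8,9}  ✓accept
'c' @ 7: {}  — state set empty
rest 'b' ignored (set empty)
end set {} — state 1 not in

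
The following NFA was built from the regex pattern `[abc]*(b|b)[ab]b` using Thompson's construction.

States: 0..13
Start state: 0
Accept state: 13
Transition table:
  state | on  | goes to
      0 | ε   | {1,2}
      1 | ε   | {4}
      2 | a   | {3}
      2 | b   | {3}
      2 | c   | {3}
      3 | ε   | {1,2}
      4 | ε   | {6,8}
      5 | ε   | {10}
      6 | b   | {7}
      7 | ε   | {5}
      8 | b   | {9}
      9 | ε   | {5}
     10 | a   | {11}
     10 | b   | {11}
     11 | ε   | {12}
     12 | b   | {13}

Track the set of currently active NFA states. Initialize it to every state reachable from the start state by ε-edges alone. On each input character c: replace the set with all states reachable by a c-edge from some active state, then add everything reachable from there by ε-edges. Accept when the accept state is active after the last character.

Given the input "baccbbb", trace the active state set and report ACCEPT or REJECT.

Answer: ACCEPT

Steps:
S₀ = ε-closure({0}) = {0,1,2,4,6,8}
'b' @ 1: {1,2,3,4,5,6,7,8,9,10}
'a' @ 2: {1,2,3,4,6,8,11,12}
'c' @ 3: {1,2,3,4,6,8}
'c' @ 4: {1,2,3,4,6,8}
'b' @ 5: {1,2,3,4,5,6,7,8,9,10}
'b' @ 6: {1,2,3,4,5,6,7,8,9,10,11,12}
'b' @ 7: {1,2,3,4,5,6,7,8,9,10,11,12,13}  [accepting]
after full input: {1,2,3,4,5,6,7,8,9,10,11,12,13}  (accept=13 in)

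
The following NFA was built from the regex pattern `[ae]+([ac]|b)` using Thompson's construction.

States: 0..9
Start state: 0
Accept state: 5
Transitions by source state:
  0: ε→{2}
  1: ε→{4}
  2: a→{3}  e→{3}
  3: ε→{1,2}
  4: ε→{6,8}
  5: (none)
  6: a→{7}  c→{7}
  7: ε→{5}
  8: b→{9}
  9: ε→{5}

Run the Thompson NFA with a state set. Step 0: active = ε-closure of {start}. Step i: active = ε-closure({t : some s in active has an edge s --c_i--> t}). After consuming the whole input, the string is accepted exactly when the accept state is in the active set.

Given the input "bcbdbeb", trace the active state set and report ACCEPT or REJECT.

Answer: REJECT

Derivation:
start: ε-closure({0}) = {0,2}
'b' @ 1: {}  — dead — no transitions
rest 'cbdbeb' ignored (set empty)
after full input: {}  (accept=5 not in)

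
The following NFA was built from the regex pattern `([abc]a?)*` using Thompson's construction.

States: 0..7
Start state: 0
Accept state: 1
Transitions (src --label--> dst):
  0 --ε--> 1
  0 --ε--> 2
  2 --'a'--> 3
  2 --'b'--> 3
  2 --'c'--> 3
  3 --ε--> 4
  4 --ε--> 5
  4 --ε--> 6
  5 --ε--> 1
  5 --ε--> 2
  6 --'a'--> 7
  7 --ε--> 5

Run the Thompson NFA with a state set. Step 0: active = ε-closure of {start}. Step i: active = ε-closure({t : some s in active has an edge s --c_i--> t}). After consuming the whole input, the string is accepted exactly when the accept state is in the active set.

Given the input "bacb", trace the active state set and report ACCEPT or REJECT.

S₀ = ε-closure({0}) = {0,1,2}
'b' @ 1: {1,2,3,4,5,6}  [accepting]
'a' @ 2: {1,2,3,4,5,6,7}  [accepting]
'c' @ 3: {1,2,3,4,5,6}  [accepting]
'b' @ 4: {1,2,3,4,5,6}  [accepting]
end set {1,2,3,4,5,6} — state 1 in

Answer: ACCEPT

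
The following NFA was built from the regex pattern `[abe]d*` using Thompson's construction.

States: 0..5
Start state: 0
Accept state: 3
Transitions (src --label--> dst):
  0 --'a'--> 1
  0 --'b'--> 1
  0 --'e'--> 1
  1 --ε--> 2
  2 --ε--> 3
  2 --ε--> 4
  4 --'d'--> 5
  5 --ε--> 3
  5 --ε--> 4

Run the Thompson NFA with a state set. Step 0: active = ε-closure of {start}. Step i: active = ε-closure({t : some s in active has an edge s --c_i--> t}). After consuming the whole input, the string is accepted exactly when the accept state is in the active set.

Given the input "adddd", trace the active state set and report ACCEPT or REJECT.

Answer: ACCEPT

Trace:
start: ε-closure({0}) = {0}
'a' @ 1: {1,2,3,4}  [accepting]
'd' @ 2: {3,4,5}  [accepting]
'd' @ 3: {3,4,5}  [accepting]
'd' @ 4: {3,4,5}  [accepting]
'd' @ 5: {3,4,5}  [accepting]
end set {3,4,5} — state 3 in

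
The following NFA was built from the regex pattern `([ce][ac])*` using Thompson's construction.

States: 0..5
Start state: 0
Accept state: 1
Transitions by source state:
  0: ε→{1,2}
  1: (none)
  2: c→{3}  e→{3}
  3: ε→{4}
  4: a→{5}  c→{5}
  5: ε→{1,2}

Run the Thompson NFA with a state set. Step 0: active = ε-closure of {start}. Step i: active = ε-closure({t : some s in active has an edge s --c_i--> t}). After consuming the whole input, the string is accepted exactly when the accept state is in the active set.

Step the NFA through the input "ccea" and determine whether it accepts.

Answer: ACCEPT

Trace:
initial (ε-close {0}): {0,1,2}
'c' @ 1: {3,4}
'c' @ 2: {1,2,5}  ✓accept
'e' @ 3: {3,4}
'a' @ 4: {1,2,5}  ✓accept
final: {1,2,5}; accept 1 in set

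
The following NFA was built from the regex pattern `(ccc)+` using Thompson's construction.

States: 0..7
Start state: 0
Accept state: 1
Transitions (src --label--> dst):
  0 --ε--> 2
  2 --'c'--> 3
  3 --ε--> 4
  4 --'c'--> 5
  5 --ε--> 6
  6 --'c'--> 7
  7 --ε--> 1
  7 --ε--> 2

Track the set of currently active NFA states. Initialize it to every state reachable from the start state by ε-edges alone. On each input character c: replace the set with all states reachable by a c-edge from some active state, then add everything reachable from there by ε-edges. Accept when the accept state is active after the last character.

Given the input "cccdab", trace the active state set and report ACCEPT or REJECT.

initial (ε-close {0}): {0,2}
'c' @ 1: {3,4}
'c' @ 2: {5,6}
'c' @ 3: {1,2,7}  ✓accept
'd' @ 4: {}  — dead — no transitions
rest 'ab' ignored (set empty)
after full input: {}  (accept=1 not in)

Answer: REJECT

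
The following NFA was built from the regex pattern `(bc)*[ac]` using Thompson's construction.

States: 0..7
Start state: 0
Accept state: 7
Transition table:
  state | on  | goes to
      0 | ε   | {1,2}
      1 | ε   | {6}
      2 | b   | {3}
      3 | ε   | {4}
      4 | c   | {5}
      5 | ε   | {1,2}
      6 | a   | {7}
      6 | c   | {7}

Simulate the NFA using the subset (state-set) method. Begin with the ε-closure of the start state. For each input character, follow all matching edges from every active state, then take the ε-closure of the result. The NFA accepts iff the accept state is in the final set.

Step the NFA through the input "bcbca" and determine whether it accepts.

start: ε-closure({0}) = {0,1,2,6}
'b' @ 1: {3,4}
'c' @ 2: {1,2,5,6}
'b' @ 3: {3,4}
'c' @ 4: {1,2,5,6}
'a' @ 5: {7}  ✓accept
end set {7} — state 7 in

Answer: ACCEPT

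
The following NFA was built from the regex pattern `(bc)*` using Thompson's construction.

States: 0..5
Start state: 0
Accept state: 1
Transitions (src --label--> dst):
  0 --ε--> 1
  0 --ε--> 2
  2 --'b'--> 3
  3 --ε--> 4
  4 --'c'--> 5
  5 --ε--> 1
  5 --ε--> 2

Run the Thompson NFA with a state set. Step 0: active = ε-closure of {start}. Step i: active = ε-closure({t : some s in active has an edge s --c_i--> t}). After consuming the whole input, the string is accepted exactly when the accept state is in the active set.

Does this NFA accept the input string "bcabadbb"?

start: ε-closure({0}) = {0,1,2}
'b' @ 1: {3,4}
'c' @ 2: {1,2,5}  [accepting]
'a' @ 3: {}  — state set empty
rest 'badbb' ignored (set empty)
end set {} — state 1 not in

Answer: REJECT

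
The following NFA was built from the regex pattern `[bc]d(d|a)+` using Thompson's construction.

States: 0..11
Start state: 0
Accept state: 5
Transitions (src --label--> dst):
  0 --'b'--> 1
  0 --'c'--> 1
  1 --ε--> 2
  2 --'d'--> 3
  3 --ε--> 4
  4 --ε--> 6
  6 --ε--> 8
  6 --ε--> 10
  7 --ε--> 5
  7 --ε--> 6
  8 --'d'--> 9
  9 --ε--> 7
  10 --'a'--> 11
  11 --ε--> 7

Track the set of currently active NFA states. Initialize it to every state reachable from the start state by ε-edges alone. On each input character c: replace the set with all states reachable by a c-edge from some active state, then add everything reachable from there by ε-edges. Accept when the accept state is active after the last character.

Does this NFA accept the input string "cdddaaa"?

start: ε-closure({0}) = {0}
'c' @ 1: {1,2}
'd' @ 2: {3,4,6,8,10}
'd' @ 3: {5,6,7,8,9,10}  (accept∈set)
'd' @ 4: {5,6,7,8,9,10}  (accept∈set)
'a' @ 5: {5,6,7,8,10,11}  (accept∈set)
'a' @ 6: {5,6,7,8,10,11}  (accept∈set)
'a' @ 7: {5,6,7,8,10,11}  (accept∈set)
final: {5,6,7,8,10,11}; accept 5 in set

Answer: ACCEPT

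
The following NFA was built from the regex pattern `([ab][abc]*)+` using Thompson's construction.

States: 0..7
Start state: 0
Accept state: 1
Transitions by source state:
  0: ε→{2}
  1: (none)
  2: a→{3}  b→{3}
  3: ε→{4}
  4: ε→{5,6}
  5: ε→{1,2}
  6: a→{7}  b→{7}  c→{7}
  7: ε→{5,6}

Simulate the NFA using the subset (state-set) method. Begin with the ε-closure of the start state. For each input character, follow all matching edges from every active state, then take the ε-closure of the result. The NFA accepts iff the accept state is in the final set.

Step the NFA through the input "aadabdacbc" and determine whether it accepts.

Answer: REJECT

Steps:
start: ε-closure({0}) = {0,2}
'a' @ 1: {1,2,3,4,5,6}  (accept∈set)
'a' @ 2: {1,2,3,4,5,6,7}  (accept∈set)
'd' @ 3: {}  — dead — no transitions
rest 'abdacbc' ignored (set empty)
after full input: {}  (accept=1 not in)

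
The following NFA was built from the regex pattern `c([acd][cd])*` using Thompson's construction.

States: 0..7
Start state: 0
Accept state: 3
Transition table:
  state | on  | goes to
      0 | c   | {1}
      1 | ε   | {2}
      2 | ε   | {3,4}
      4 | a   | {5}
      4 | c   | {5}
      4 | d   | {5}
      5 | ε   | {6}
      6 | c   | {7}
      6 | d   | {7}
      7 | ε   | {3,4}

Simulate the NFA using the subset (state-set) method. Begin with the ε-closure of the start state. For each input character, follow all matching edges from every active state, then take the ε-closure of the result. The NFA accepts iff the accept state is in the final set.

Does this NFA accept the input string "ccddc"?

S₀ = ε-closure({0}) = {0}
'c' @ 1: {1,2,3,4}  (accept∈set)
'c' @ 2: {5,6}
'd' @ 3: {3,4,7}  (accept∈set)
'd' @ 4: {5,6}
'c' @ 5: {3,4,7}  (accept∈set)
final: {3,4,7}; accept 3 in set

Answer: ACCEPT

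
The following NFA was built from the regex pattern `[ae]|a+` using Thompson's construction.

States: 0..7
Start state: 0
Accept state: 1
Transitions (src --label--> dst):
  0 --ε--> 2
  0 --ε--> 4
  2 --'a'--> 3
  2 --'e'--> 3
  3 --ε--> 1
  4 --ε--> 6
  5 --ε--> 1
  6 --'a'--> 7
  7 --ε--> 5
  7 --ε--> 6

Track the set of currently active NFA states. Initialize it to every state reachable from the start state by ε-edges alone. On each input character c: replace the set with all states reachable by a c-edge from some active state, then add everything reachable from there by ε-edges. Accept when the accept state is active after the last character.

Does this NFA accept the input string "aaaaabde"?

Answer: REJECT

Derivation:
start: ε-closure({0}) = {0,2,4,6}
'a' @ 1: {1,3,5,6,7}  (accept∈set)
'a' @ 2: {1,5,6,7}  (accept∈set)
'a' @ 3: {1,5,6,7}  (accept∈set)
'a' @ 4: {1,5,6,7}  (accept∈set)
'a' @ 5: {1,5,6,7}  (accept∈set)
'b' @ 6: {}  — dead — no transitions
rest 'de' ignored (set empty)
end set {} — state 1 not in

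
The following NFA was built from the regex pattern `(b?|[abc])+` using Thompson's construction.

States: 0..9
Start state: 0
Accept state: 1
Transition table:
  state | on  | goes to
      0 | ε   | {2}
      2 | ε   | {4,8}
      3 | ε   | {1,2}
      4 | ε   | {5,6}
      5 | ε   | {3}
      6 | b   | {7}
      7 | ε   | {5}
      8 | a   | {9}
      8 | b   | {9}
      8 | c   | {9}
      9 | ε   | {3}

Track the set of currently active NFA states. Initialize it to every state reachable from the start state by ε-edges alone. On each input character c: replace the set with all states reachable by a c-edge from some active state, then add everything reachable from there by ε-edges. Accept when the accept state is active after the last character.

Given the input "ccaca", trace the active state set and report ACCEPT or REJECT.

S₀ = ε-closure({0}) = {0,1,2,3,4,5,6,8}
'c' @ 1: {1,2,3,4,5,6,8,9}  (accept∈set)
'c' @ 2: {1,2,3,4,5,6,8,9}  (accept∈set)
'a' @ 3: {1,2,3,4,5,6,8,9}  (accept∈set)
'c' @ 4: {1,2,3,4,5,6,8,9}  (accept∈set)
'a' @ 5: {1,2,3,4,5,6,8,9}  (accept∈set)
end set {1,2,3,4,5,6,8,9} — state 1 in

Answer: ACCEPT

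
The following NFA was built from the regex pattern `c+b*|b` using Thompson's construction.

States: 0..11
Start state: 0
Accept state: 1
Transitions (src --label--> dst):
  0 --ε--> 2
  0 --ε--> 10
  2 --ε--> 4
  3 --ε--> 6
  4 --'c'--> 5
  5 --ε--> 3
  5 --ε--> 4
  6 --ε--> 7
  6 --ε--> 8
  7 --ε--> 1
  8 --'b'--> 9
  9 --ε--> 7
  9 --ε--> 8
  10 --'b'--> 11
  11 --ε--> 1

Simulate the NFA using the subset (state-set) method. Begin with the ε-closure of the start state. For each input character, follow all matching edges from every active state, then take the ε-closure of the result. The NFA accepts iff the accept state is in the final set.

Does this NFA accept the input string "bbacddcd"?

S₀ = ε-closure({0}) = {0,2,4,10}
'b' @ 1: {1,11}  ✓accept
'b' @ 2: {}  — state set empty
rest 'acddcd' ignored (set empty)
after full input: {}  (accept=1 not in)

Answer: REJECT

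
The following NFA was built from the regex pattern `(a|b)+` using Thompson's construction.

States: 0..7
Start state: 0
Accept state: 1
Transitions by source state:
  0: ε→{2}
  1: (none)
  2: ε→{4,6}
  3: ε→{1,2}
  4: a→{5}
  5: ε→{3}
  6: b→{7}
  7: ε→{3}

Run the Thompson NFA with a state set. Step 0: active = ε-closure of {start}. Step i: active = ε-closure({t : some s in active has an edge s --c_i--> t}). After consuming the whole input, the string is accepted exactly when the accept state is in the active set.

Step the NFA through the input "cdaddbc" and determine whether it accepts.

Answer: REJECT

Steps:
S₀ = ε-closure({0}) = {0,2,4,6}
'c' @ 1: {}  — no active states
rest 'daddbc' ignored (set empty)
after full input: {}  (accept=1 not in)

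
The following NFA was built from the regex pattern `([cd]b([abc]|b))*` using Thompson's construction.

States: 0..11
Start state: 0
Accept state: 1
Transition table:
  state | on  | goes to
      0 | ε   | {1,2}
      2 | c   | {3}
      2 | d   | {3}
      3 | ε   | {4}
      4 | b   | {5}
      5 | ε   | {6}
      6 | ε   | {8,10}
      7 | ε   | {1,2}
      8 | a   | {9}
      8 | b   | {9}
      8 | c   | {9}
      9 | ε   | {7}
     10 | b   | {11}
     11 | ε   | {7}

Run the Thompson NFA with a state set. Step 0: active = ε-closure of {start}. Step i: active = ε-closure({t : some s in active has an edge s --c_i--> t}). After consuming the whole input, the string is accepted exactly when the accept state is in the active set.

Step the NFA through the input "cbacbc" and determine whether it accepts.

Answer: ACCEPT

Trace:
start: ε-closure({0}) = {0,1,2}
'c' @ 1: {3,4}
'b' @ 2: {5,6,8,10}
'a' @ 3: {1,2,7,9}  (accept∈set)
'c' @ 4: {3,4}
'b' @ 5: {5,6,8,10}
'c' @ 6: {1,2,7,9}  (accept∈set)
end set {1,2,7,9} — state 1 in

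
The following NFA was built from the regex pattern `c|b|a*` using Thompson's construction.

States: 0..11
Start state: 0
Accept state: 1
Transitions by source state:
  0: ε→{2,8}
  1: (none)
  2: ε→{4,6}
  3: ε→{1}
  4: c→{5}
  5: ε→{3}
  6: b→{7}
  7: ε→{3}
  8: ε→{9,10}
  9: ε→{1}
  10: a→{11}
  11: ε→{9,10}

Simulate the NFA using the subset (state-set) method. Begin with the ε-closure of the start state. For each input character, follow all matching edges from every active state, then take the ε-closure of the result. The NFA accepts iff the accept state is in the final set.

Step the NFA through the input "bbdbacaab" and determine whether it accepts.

start: ε-closure({0}) = {0,1,2,4,6,8,9,10}
'b' @ 1: {1,3,7}  [accepting]
'b' @ 2: {}  — no active states
rest 'dbacaab' ignored (set empty)
after full input: {}  (accept=1 not in)

Answer: REJECT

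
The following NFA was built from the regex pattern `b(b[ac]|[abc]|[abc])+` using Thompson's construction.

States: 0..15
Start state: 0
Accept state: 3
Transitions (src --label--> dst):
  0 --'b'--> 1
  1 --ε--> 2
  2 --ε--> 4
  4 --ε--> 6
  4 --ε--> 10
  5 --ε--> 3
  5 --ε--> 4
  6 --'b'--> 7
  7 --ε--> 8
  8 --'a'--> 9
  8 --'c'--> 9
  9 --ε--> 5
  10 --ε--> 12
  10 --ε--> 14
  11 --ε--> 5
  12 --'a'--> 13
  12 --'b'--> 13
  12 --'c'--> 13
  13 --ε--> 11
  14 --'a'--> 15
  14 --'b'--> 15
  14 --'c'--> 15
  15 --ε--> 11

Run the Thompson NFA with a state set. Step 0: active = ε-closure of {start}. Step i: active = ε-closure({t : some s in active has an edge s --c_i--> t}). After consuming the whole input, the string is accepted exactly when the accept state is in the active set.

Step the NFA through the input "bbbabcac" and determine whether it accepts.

Answer: ACCEPT

Trace:
start: ε-closure({0}) = {0}
'b' @ 1: {1,2,4,6,10,12,14}
'b' @ 2: {3,4,5,6,7,8,10,11,12,13,14,15}  [accepting]
'b' @ 3: {3,4,5,6,7,8,10,11,12,13,14,15}  [accepting]
'a' @ 4: {3,4,5,6,9,10,11,12,13,14,15}  [accepting]
'b' @ 5: {3,4,5,6,7,8,10,11,12,13,14,15}  [accepting]
'c' @ 6: {3,4,5,6,9,10,11,12,13,14,15}  [accepting]
'a' @ 7: {3,4,5,6,10,11,12,13,14,15}  [accepting]
'c' @ 8: {3,4,5,6,10,11,12,13,14,15}  [accepting]
after full input: {3,4,5,6,10,11,12,13,14,15}  (accept=3 in)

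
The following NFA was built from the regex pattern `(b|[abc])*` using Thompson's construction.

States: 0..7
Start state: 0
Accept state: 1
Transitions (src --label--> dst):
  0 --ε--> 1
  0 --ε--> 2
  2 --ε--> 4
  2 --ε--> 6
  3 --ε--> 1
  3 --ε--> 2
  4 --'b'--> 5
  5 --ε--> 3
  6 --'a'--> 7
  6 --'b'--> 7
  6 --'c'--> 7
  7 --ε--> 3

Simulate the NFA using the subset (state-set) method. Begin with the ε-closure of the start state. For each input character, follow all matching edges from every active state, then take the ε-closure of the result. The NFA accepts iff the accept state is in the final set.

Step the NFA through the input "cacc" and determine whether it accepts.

initial (ε-close {0}): {0,1,2,4,6}
'c' @ 1: {1,2,3,4,6,7}  (accept∈set)
'a' @ 2: {1,2,3,4,6,7}  (accept∈set)
'c' @ 3: {1,2,3,4,6,7}  (accept∈set)
'c' @ 4: {1,2,3,4,6,7}  (accept∈set)
final: {1,2,3,4,6,7}; accept 1 in set

Answer: ACCEPT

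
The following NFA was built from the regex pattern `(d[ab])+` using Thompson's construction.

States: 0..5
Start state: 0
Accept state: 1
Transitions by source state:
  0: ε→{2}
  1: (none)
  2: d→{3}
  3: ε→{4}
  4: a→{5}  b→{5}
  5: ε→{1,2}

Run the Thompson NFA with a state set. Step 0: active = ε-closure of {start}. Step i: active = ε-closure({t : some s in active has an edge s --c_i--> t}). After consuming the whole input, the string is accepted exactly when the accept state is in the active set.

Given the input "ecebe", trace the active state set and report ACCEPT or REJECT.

Answer: REJECT

Steps:
start: ε-closure({0}) = {0,2}
'e' @ 1: {}  — no active states
rest 'cebe' ignored (set empty)
after full input: {}  (accept=1 not in)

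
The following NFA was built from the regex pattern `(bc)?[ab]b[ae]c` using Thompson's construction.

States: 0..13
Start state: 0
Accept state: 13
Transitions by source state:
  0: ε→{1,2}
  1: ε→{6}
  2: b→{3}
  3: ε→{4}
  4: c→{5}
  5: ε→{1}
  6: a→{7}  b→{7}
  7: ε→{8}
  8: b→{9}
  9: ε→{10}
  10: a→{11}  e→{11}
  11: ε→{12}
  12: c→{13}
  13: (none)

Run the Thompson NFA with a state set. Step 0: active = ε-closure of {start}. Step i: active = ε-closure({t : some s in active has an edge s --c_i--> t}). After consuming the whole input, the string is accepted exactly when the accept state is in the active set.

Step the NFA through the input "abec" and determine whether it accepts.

Answer: ACCEPT

Derivation:
S₀ = ε-closure({0}) = {0,1,2,6}
'a' @ 1: {7,8}
'b' @ 2: {9,10}
'e' @ 3: {11,12}
'c' @ 4: {13}  ✓accept
final: {13}; accept 13 in set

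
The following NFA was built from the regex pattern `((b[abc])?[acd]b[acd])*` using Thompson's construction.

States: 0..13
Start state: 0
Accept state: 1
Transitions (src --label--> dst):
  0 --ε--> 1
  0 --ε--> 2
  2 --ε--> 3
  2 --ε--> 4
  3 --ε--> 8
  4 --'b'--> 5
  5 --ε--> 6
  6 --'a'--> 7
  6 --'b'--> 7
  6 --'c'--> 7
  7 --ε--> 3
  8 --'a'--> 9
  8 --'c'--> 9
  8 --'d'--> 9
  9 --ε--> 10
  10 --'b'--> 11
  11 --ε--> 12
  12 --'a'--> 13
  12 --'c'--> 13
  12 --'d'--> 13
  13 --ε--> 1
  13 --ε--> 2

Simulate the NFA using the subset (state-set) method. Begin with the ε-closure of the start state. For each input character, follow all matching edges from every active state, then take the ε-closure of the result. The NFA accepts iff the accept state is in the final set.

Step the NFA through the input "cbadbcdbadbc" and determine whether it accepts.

Answer: ACCEPT

Steps:
S₀ = ε-closure({0}) = {0,1,2,3,4,8}
'c' @ 1: {9,10}
'b' @ 2: {11,12}
'a' @ 3: {1,2,3,4,8,13}  ✓accept
'd' @ 4: {9,10}
'b' @ 5: {11,12}
'c' @ 6: {1,2,3,4,8,13}  ✓accept
'd' @ 7: {9,10}
'b' @ 8: {11,12}
'a' @ 9: {1,2,3,4,8,13}  ✓accept
'd' @ 10: {9,10}
'b' @ 11: {11,12}
'c' @ 12: {1,2,3,4,8,13}  ✓accept
end set {1,2,3,4,8,13} — state 1 in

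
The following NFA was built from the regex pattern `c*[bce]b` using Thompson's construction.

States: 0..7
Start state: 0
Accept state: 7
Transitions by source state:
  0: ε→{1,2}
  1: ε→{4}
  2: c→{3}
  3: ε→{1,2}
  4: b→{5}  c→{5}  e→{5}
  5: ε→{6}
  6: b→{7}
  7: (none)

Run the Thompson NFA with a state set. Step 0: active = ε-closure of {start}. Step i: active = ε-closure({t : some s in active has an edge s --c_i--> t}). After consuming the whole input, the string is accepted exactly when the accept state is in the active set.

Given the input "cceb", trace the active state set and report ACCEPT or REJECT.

Answer: ACCEPT

Steps:
start: ε-closure({0}) = {0,1,2,4}
'c' @ 1: {1,2,3,4,5,6}
'c' @ 2: {1,2,3,4,5,6}
'e' @ 3: {5,6}
'b' @ 4: {7}  [accepting]
after full input: {7}  (accept=7 in)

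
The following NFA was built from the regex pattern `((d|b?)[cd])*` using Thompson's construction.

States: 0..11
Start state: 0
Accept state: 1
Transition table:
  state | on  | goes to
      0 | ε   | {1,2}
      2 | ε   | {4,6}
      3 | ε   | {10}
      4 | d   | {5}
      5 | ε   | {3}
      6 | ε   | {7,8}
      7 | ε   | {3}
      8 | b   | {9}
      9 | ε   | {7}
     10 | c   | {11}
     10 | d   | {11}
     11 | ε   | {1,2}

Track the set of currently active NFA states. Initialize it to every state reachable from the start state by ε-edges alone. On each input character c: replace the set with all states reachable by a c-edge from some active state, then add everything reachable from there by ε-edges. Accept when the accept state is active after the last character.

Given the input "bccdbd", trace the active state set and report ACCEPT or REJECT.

initial (ε-close {0}): {0,1,2,3,4,6,7,8,10}
'b' @ 1: {3,7,9,10}
'c' @ 2: {1,2,3,4,6,7,8,10,11}  (accept∈set)
'c' @ 3: {1,2,3,4,6,7,8,10,11}  (accept∈set)
'd' @ 4: {1,2,3,4,5,6,7,8,10,11}  (accept∈set)
'b' @ 5: {3,7,9,10}
'd' @ 6: {1,2,3,4,6,7,8,10,11}  (accept∈set)
final: {1,2,3,4,6,7,8,10,11}; accept 1 in set

Answer: ACCEPT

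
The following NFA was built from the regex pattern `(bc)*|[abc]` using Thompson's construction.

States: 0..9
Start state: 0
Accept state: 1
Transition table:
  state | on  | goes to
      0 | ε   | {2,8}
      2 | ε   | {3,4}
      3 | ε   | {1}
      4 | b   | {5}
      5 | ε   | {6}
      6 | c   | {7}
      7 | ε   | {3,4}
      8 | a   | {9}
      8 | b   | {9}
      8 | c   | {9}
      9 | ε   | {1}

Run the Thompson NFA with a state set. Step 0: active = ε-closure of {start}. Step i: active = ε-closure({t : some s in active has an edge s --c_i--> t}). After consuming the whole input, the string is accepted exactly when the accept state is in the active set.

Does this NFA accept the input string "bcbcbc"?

start: ε-closure({0}) = {0,1,2,3,4,8}
'b' @ 1: {1,5,6,9}  ✓accept
'c' @ 2: {1,3,4,7}  ✓accept
'b' @ 3: {5,6}
'c' @ 4: {1,3,4,7}  ✓accept
'b' @ 5: {5,6}
'c' @ 6: {1,3,4,7}  ✓accept
final: {1,3,4,7}; accept 1 in set

Answer: ACCEPT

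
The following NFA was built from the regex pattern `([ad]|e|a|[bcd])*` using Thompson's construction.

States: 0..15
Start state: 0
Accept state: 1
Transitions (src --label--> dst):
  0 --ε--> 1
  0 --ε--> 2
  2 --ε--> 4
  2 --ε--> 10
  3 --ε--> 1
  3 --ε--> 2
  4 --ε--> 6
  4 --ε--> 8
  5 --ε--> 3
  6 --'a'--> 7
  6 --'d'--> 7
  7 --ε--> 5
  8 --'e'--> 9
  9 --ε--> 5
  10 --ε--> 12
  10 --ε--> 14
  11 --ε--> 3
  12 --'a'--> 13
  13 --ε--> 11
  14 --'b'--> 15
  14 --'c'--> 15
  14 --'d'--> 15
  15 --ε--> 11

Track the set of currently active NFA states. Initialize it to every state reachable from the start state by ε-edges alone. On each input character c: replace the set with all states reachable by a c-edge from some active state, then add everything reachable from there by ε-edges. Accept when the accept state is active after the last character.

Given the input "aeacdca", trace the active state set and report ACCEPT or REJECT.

start: ε-closure({0}) = {0,1,2,4,6,8,10,12,14}
'a' @ 1: {1,2,3,4,5,6,7,8,10,11,12,13,14}  [accepting]
'e' @ 2: {1,2,3,4,5,6,8,9,10,12,14}  [accepting]
'a' @ 3: {1,2,3,4,5,6,7,8,10,11,12,13,14}  [accepting]
'c' @ 4: {1,2,3,4,6,8,10,11,12,14,15}  [accepting]
'd' @ 5: {1,2,3,4,5,6,7,8,10,11,12,14,15}  [accepting]
'c' @ 6: {1,2,3,4,6,8,10,11,12,14,15}  [accepting]
'a' @ 7: {1,2,3,4,5,6,7,8,10,11,12,13,14}  [accepting]
end set {1,2,3,4,5,6,7,8,10,11,12,13,14} — state 1 in

Answer: ACCEPT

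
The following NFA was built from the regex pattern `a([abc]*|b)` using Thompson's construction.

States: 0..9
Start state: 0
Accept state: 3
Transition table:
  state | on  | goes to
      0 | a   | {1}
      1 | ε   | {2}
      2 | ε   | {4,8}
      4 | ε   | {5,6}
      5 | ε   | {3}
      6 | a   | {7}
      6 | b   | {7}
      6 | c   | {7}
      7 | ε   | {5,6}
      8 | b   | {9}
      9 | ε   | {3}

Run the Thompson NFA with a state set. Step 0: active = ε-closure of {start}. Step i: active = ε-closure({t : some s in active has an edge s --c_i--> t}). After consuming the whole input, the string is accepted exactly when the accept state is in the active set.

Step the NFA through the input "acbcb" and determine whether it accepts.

initial (ε-close {0}): {0}
'a' @ 1: {1,2,3,4,5,6,8}  [accepting]
'c' @ 2: {3,5,6,7}  [accepting]
'b' @ 3: {3,5,6,7}  [accepting]
'c' @ 4: {3,5,6,7}  [accepting]
'b' @ 5: {3,5,6,7}  [accepting]
final: {3,5,6,7}; accept 3 in set

Answer: ACCEPT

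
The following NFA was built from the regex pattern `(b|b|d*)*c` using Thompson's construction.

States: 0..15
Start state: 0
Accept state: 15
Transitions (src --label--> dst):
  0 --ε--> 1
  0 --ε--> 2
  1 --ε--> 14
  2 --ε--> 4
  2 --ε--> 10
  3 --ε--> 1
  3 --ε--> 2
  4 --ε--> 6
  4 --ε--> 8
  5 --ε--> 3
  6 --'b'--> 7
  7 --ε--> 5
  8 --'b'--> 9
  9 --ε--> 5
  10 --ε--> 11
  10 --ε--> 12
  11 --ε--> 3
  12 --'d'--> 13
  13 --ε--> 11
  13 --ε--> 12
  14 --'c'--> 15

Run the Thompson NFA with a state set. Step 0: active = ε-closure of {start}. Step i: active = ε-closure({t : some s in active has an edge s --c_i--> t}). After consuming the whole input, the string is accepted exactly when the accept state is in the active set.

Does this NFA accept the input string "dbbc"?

initial (ε-close {0}): {0,1,2,3,4,6,8,10,11,12,14}
'd' @ 1: {1,2,3,4,6,8,10,11,12,13,14}
'b' @ 2: {1,2,3,4,5,6,7,8,9,10,11,12,14}
'b' @ 3: {1,2,3,4,5,6,7,8,9,10,11,12,14}
'c' @ 4: {15}  (accept∈set)
final: {15}; accept 15 in set

Answer: ACCEPT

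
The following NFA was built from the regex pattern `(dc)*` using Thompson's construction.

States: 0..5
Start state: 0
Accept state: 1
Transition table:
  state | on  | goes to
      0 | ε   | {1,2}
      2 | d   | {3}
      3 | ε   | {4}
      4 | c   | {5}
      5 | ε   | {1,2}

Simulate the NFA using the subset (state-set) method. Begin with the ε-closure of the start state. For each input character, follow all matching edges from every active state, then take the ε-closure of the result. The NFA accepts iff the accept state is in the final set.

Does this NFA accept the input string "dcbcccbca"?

Answer: REJECT

Steps:
S₀ = ε-closure({0}) = {0,1,2}
'd' @ 1: {3,4}
'c' @ 2: {1,2,5}  [accepting]
'b' @ 3: {}  — no active states
rest 'cccbca' ignored (set empty)
end set {} — state 1 not in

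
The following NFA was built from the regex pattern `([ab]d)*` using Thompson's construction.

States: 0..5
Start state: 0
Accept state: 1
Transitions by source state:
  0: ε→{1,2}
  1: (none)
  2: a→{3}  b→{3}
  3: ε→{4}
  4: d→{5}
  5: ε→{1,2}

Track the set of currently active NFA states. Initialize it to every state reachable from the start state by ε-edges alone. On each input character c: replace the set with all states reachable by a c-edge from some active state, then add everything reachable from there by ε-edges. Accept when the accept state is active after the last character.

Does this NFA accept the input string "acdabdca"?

Answer: REJECT

Steps:
initial (ε-close {0}): {0,1,2}
'a' @ 1: {3,4}
'c' @ 2: {}  — dead — no transitions
rest 'dabdca' ignored (set empty)
end set {} — state 1 not in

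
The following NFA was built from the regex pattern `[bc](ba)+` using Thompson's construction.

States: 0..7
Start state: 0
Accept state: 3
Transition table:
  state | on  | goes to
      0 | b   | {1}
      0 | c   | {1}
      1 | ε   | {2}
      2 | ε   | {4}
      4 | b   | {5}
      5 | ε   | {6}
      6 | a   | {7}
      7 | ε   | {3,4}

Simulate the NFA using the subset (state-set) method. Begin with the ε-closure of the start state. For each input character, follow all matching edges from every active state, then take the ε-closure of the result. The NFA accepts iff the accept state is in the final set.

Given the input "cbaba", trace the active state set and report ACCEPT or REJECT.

S₀ = ε-closure({0}) = {0}
'c' @ 1: {1,2,4}
'b' @ 2: {5,6}
'a' @ 3: {3,4,7}  [accepting]
'b' @ 4: {5,6}
'a' @ 5: {3,4,7}  [accepting]
final: {3,4,7}; accept 3 in set

Answer: ACCEPT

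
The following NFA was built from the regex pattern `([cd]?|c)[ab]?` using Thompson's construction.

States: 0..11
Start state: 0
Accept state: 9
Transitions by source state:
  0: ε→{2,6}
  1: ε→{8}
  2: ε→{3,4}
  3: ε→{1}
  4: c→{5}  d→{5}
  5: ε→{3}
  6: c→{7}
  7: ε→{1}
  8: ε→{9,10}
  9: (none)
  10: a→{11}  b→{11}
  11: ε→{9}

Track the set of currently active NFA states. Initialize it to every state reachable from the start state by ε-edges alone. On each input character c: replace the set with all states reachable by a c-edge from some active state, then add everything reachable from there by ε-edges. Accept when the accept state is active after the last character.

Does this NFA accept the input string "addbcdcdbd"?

start: ε-closure({0}) = {0,1,2,3,4,6,8,9,10}
'a' @ 1: {9,11}  [accepting]
'd' @ 2: {}  — no active states
rest 'dbcdcdbd' ignored (set empty)
after full input: {}  (accept=9 not in)

Answer: REJECT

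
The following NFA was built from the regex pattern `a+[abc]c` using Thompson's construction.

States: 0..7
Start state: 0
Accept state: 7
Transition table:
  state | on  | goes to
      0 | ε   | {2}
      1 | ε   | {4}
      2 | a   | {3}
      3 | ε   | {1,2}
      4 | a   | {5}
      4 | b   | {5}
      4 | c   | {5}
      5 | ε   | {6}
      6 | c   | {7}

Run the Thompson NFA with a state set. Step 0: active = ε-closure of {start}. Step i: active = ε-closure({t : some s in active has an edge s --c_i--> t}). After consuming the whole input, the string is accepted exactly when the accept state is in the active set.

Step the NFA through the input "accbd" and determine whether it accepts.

Answer: REJECT

Steps:
start: ε-closure({0}) = {0,2}
'a' @ 1: {1,2,3,4}
'c' @ 2: {5,6}
'c' @ 3: {7}  (accept∈set)
'b' @ 4: {}  — dead — no transitions
rest 'd' ignored (set empty)
after full input: {}  (accept=7 not in)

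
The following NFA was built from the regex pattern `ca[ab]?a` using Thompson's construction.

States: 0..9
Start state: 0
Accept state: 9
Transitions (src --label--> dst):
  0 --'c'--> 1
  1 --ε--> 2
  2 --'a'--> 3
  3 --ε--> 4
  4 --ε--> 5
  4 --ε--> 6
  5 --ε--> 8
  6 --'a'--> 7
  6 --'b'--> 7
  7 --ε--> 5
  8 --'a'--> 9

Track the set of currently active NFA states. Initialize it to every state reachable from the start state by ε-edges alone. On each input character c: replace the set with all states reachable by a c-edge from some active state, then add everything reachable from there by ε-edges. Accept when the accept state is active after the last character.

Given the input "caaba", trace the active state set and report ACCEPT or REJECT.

Answer: REJECT

Trace:
start: ε-closure({0}) = {0}
'c' @ 1: {1,2}
'a' @ 2: {3,4,5,6,8}
'a' @ 3: {5,7,8,9}  [accepting]
'b' @ 4: {}  — state set empty
rest 'a' ignored (set empty)
after full input: {}  (accept=9 not in)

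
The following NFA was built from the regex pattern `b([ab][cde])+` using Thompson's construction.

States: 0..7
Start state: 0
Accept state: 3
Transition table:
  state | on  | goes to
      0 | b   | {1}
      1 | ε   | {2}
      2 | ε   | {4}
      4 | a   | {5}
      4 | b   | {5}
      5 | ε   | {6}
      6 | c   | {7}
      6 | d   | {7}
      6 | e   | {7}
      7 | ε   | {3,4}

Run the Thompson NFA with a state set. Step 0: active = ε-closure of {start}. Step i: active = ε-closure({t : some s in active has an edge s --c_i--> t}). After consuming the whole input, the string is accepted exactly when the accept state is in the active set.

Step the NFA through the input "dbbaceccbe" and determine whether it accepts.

Answer: REJECT

Derivation:
initial (ε-close {0}): {0}
'd' @ 1: {}  — no active states
rest 'bbaceccbe' ignored (set empty)
final: {}; accept 3 not in set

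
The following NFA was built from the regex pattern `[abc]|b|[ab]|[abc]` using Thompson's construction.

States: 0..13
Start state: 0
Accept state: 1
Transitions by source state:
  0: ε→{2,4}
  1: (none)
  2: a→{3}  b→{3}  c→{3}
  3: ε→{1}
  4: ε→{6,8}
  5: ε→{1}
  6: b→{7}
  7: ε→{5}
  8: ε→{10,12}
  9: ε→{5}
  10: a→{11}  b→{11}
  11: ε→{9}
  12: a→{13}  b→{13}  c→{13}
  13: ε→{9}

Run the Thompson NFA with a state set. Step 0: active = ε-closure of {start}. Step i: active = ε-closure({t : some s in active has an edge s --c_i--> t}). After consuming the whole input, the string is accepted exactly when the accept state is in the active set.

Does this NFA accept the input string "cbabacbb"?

start: ε-closure({0}) = {0,2,4,6,8,10,12}
'c' @ 1: {1,3,5,9,13}  [accepting]
'b' @ 2: {}  — no active states
rest 'abacbb' ignored (set empty)
final: {}; accept 1 not in set

Answer: REJECT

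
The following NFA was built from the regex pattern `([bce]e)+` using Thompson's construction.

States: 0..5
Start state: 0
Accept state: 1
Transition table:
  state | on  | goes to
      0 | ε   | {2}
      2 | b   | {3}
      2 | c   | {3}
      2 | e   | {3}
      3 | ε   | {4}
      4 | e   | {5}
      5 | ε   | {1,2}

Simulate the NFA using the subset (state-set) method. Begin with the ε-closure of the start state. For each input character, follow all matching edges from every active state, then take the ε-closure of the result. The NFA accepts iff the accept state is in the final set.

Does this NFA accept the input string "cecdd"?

Answer: REJECT

Steps:
S₀ = ε-closure({0}) = {0,2}
'c' @ 1: {3,4}
'e' @ 2: {1,2,5}  [accepting]
'c' @ 3: {3,4}
'd' @ 4: {}  — no active states
rest 'd' ignored (set empty)
after full input: {}  (accept=1 not in)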